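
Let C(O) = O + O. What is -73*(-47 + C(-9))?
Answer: 4745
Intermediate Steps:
C(O) = 2*O
-73*(-47 + C(-9)) = -73*(-47 + 2*(-9)) = -73*(-47 - 18) = -73*(-65) = 4745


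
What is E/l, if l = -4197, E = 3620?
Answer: -3620/4197 ≈ -0.86252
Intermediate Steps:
E/l = 3620/(-4197) = 3620*(-1/4197) = -3620/4197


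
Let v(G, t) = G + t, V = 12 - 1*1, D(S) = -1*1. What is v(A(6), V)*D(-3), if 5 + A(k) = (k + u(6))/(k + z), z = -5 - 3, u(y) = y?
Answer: 0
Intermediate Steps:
z = -8
A(k) = -5 + (6 + k)/(-8 + k) (A(k) = -5 + (k + 6)/(k - 8) = -5 + (6 + k)/(-8 + k))
D(S) = -1
V = 11 (V = 12 - 1 = 11)
v(A(6), V)*D(-3) = (2*(23 - 2*6)/(-8 + 6) + 11)*(-1) = (2*(23 - 12)/(-2) + 11)*(-1) = (2*(-½)*11 + 11)*(-1) = (-11 + 11)*(-1) = 0*(-1) = 0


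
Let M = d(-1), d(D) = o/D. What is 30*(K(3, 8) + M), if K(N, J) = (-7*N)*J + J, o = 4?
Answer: -4920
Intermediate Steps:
d(D) = 4/D
M = -4 (M = 4/(-1) = 4*(-1) = -4)
K(N, J) = J - 7*J*N (K(N, J) = -7*J*N + J = J - 7*J*N)
30*(K(3, 8) + M) = 30*(8*(1 - 7*3) - 4) = 30*(8*(1 - 21) - 4) = 30*(8*(-20) - 4) = 30*(-160 - 4) = 30*(-164) = -4920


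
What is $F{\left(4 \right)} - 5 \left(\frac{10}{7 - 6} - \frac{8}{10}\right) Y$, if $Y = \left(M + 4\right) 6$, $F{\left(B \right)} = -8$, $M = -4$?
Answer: $0$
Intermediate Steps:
$Y = 0$ ($Y = \left(-4 + 4\right) 6 = 0 \cdot 6 = 0$)
$F{\left(4 \right)} - 5 \left(\frac{10}{7 - 6} - \frac{8}{10}\right) Y = - 8 - 5 \left(\frac{10}{7 - 6} - \frac{8}{10}\right) 0 = - 8 - 5 \left(\frac{10}{1} - \frac{4}{5}\right) 0 = - 8 - 5 \left(10 \cdot 1 - \frac{4}{5}\right) 0 = - 8 - 5 \left(10 - \frac{4}{5}\right) 0 = - 8 \left(-5\right) \frac{46}{5} \cdot 0 = - 8 \left(\left(-46\right) 0\right) = \left(-8\right) 0 = 0$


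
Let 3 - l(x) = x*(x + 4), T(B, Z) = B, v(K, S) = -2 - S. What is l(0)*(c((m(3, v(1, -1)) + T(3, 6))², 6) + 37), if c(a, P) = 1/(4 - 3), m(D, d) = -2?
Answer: 114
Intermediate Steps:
l(x) = 3 - x*(4 + x) (l(x) = 3 - x*(x + 4) = 3 - x*(4 + x))
c(a, P) = 1 (c(a, P) = 1/1 = 1)
l(0)*(c((m(3, v(1, -1)) + T(3, 6))², 6) + 37) = (3 - 1*0² - 4*0)*(1 + 37) = (3 - 1*0 + 0)*38 = (3 + 0 + 0)*38 = 3*38 = 114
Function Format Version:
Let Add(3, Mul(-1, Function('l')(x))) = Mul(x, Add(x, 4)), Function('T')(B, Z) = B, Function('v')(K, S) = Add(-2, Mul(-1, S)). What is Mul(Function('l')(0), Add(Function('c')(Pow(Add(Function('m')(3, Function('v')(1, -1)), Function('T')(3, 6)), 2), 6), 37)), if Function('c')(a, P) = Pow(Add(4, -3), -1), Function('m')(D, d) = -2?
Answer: 114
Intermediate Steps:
Function('l')(x) = Add(3, Mul(-1, x, Add(4, x))) (Function('l')(x) = Add(3, Mul(-1, Mul(x, Add(x, 4)))) = Add(3, Mul(-1, Mul(x, Add(4, x)))) = Add(3, Mul(-1, x, Add(4, x))))
Function('c')(a, P) = 1 (Function('c')(a, P) = Pow(1, -1) = 1)
Mul(Function('l')(0), Add(Function('c')(Pow(Add(Function('m')(3, Function('v')(1, -1)), Function('T')(3, 6)), 2), 6), 37)) = Mul(Add(3, Mul(-1, Pow(0, 2)), Mul(-4, 0)), Add(1, 37)) = Mul(Add(3, Mul(-1, 0), 0), 38) = Mul(Add(3, 0, 0), 38) = Mul(3, 38) = 114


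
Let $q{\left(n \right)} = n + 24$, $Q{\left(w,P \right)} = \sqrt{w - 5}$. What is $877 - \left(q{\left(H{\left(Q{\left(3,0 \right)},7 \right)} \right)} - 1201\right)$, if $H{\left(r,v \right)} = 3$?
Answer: $2051$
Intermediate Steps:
$Q{\left(w,P \right)} = \sqrt{-5 + w}$
$q{\left(n \right)} = 24 + n$
$877 - \left(q{\left(H{\left(Q{\left(3,0 \right)},7 \right)} \right)} - 1201\right) = 877 - \left(\left(24 + 3\right) - 1201\right) = 877 - \left(27 - 1201\right) = 877 - -1174 = 877 + 1174 = 2051$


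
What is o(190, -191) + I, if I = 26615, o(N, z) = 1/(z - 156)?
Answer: 9235404/347 ≈ 26615.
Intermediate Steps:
o(N, z) = 1/(-156 + z)
o(190, -191) + I = 1/(-156 - 191) + 26615 = 1/(-347) + 26615 = -1/347 + 26615 = 9235404/347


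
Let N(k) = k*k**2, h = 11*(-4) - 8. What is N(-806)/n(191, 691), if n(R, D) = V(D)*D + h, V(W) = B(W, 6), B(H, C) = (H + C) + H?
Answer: -65450827/119882 ≈ -545.96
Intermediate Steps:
h = -52 (h = -44 - 8 = -52)
B(H, C) = C + 2*H (B(H, C) = (C + H) + H = C + 2*H)
V(W) = 6 + 2*W
n(R, D) = -52 + D*(6 + 2*D) (n(R, D) = (6 + 2*D)*D - 52 = D*(6 + 2*D) - 52 = -52 + D*(6 + 2*D))
N(k) = k**3
N(-806)/n(191, 691) = (-806)**3/(-52 + 2*691*(3 + 691)) = -523606616/(-52 + 2*691*694) = -523606616/(-52 + 959108) = -523606616/959056 = -523606616*1/959056 = -65450827/119882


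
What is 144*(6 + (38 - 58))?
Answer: -2016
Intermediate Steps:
144*(6 + (38 - 58)) = 144*(6 - 20) = 144*(-14) = -2016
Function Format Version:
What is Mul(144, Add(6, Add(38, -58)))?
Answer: -2016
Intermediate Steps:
Mul(144, Add(6, Add(38, -58))) = Mul(144, Add(6, -20)) = Mul(144, -14) = -2016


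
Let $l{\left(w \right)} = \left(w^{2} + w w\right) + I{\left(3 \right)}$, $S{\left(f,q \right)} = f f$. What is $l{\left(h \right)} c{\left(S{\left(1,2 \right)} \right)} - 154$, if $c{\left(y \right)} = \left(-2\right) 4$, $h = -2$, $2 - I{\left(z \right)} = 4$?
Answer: $-202$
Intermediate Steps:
$I{\left(z \right)} = -2$ ($I{\left(z \right)} = 2 - 4 = -2$)
$S{\left(f,q \right)} = f^{2}$
$l{\left(w \right)} = -2 + 2 w^{2}$ ($l{\left(w \right)} = \left(w^{2} + w w\right) - 2 = \left(w^{2} + w^{2}\right) - 2 = 2 w^{2} - 2 = -2 + 2 w^{2}$)
$c{\left(y \right)} = -8$
$l{\left(h \right)} c{\left(S{\left(1,2 \right)} \right)} - 154 = \left(-2 + 2 \left(-2\right)^{2}\right) \left(-8\right) - 154 = \left(-2 + 2 \cdot 4\right) \left(-8\right) - 154 = \left(-2 + 8\right) \left(-8\right) - 154 = 6 \left(-8\right) - 154 = -48 - 154 = -202$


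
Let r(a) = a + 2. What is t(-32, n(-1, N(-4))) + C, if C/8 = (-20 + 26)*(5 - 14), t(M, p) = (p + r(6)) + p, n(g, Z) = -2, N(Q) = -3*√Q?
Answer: -428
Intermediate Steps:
r(a) = 2 + a
t(M, p) = 8 + 2*p (t(M, p) = (p + (2 + 6)) + p = (p + 8) + p = (8 + p) + p = 8 + 2*p)
C = -432 (C = 8*((-20 + 26)*(5 - 14)) = 8*(6*(-9)) = 8*(-54) = -432)
t(-32, n(-1, N(-4))) + C = (8 + 2*(-2)) - 432 = (8 - 4) - 432 = 4 - 432 = -428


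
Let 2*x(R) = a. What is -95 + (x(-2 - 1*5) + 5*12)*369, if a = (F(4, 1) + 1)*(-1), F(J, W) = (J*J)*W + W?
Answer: 18724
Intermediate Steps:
F(J, W) = W + W*J² (F(J, W) = J²*W + W = W*J² + W = W + W*J²)
a = -18 (a = (1*(1 + 4²) + 1)*(-1) = (1*(1 + 16) + 1)*(-1) = (1*17 + 1)*(-1) = (17 + 1)*(-1) = 18*(-1) = -18)
x(R) = -9 (x(R) = (½)*(-18) = -9)
-95 + (x(-2 - 1*5) + 5*12)*369 = -95 + (-9 + 5*12)*369 = -95 + (-9 + 60)*369 = -95 + 51*369 = -95 + 18819 = 18724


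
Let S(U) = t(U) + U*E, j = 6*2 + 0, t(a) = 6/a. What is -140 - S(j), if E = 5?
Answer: -401/2 ≈ -200.50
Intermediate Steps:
j = 12 (j = 12 + 0 = 12)
S(U) = 5*U + 6/U (S(U) = 6/U + U*5 = 6/U + 5*U = 5*U + 6/U)
-140 - S(j) = -140 - (5*12 + 6/12) = -140 - (60 + 6*(1/12)) = -140 - (60 + ½) = -140 - 1*121/2 = -140 - 121/2 = -401/2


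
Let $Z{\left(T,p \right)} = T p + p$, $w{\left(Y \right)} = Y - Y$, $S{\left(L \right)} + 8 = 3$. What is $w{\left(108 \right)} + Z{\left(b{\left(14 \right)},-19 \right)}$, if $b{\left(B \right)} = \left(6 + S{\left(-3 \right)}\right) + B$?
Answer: $-304$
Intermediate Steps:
$S{\left(L \right)} = -5$ ($S{\left(L \right)} = -8 + 3 = -5$)
$w{\left(Y \right)} = 0$
$b{\left(B \right)} = 1 + B$ ($b{\left(B \right)} = \left(6 - 5\right) + B = 1 + B$)
$Z{\left(T,p \right)} = p + T p$
$w{\left(108 \right)} + Z{\left(b{\left(14 \right)},-19 \right)} = 0 - 19 \left(1 + \left(1 + 14\right)\right) = 0 - 19 \left(1 + 15\right) = 0 - 304 = -304$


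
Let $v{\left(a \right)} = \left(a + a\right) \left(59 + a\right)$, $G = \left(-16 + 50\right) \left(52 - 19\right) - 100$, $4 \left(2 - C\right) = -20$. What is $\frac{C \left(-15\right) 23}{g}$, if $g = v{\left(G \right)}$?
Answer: $- \frac{15}{13724} \approx -0.001093$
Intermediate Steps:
$C = 7$ ($C = 2 - -5 = 2 + 5 = 7$)
$G = 1022$ ($G = 34 \cdot 33 - 100 = 1122 - 100 = 1022$)
$v{\left(a \right)} = 2 a \left(59 + a\right)$
$g = 2209564$ ($g = 2 \cdot 1022 \left(59 + 1022\right) = 2 \cdot 1022 \cdot 1081 = 2209564$)
$\frac{C \left(-15\right) 23}{g} = \frac{7 \left(-15\right) 23}{2209564} = \left(-105\right) 23 \cdot \frac{1}{2209564} = \left(-2415\right) \frac{1}{2209564} = - \frac{15}{13724}$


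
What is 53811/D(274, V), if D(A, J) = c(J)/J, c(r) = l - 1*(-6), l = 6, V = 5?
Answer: 89685/4 ≈ 22421.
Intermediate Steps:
c(r) = 12 (c(r) = 6 - 1*(-6) = 6 + 6 = 12)
D(A, J) = 12/J
53811/D(274, V) = 53811/((12/5)) = 53811/((12*(1/5))) = 53811/(12/5) = 53811*(5/12) = 89685/4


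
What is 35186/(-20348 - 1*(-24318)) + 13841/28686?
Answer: 532147183/56941710 ≈ 9.3455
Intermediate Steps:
35186/(-20348 - 1*(-24318)) + 13841/28686 = 35186/(-20348 + 24318) + 13841*(1/28686) = 35186/3970 + 13841/28686 = 35186*(1/3970) + 13841/28686 = 17593/1985 + 13841/28686 = 532147183/56941710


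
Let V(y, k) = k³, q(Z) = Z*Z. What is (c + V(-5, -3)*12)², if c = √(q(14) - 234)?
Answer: (-324 + I*√38)² ≈ 1.0494e+5 - 3994.5*I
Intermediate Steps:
q(Z) = Z²
c = I*√38 (c = √(14² - 234) = √(196 - 234) = √(-38) = I*√38 ≈ 6.1644*I)
(c + V(-5, -3)*12)² = (I*√38 + (-3)³*12)² = (I*√38 - 27*12)² = (I*√38 - 324)² = (-324 + I*√38)²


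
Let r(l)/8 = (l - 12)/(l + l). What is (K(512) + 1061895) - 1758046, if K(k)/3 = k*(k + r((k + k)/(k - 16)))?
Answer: 60713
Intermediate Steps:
r(l) = 4*(-12 + l)/l (r(l) = 8*((l - 12)/(l + l)) = 8*((-12 + l)/((2*l))) = 8*((-12 + l)*(1/(2*l))) = 8*((-12 + l)/(2*l)) = 4*(-12 + l)/l)
K(k) = 3*k*(4 + k - 24*(-16 + k)/k) (K(k) = 3*(k*(k + (4 - 48*(k - 16)/(k + k)))) = 3*(k*(k + (4 - 48*(-16 + k)/(2*k)))) = 3*(k*(k + (4 - 24*(-16 + k)/k))) = 3*(k*(4 + k - 24*(-16 + k)/k)) = 3*k*(4 + k - 24*(-16 + k)/k))
(K(512) + 1061895) - 1758046 = ((1152 - 60*512 + 3*512²) + 1061895) - 1758046 = ((1152 - 30720 + 3*262144) + 1061895) - 1758046 = ((1152 - 30720 + 786432) + 1061895) - 1758046 = (756864 + 1061895) - 1758046 = 1818759 - 1758046 = 60713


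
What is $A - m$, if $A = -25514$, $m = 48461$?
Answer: $-73975$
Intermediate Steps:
$A - m = -25514 - 48461 = -73975$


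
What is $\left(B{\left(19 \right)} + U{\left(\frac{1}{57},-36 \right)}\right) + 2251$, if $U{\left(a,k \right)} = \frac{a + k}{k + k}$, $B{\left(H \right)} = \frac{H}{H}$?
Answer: $\frac{9244259}{4104} \approx 2252.5$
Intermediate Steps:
$B{\left(H \right)} = 1$
$U{\left(a,k \right)} = \frac{a + k}{2 k}$
$\left(B{\left(19 \right)} + U{\left(\frac{1}{57},-36 \right)}\right) + 2251 = \left(1 + \frac{\frac{1}{57} - 36}{2 \left(-36\right)}\right) + 2251 = \left(1 + \frac{1}{2} \left(- \frac{1}{36}\right) \left(\frac{1}{57} - 36\right)\right) + 2251 = \left(1 + \frac{1}{2} \left(- \frac{1}{36}\right) \left(- \frac{2051}{57}\right)\right) + 2251 = \left(1 + \frac{2051}{4104}\right) + 2251 = \frac{6155}{4104} + 2251 = \frac{9244259}{4104}$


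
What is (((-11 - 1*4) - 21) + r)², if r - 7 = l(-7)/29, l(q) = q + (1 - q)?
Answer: 705600/841 ≈ 839.00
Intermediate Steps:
l(q) = 1
r = 204/29 (r = 7 + 1/29 = 204/29 ≈ 7.0345)
(((-11 - 1*4) - 21) + r)² = (((-11 - 1*4) - 21) + 204/29)² = (((-11 - 4) - 21) + 204/29)² = ((-15 - 21) + 204/29)² = (-36 + 204/29)² = (-840/29)² = 705600/841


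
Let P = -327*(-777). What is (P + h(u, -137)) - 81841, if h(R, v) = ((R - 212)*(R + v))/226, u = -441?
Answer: 19651611/113 ≈ 1.7391e+5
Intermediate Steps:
h(R, v) = (-212 + R)*(R + v)/226 (h(R, v) = ((-212 + R)*(R + v))*(1/226) = (-212 + R)*(R + v)/226)
P = 254079
(P + h(u, -137)) - 81841 = (254079 + (-106/113*(-441) - 106/113*(-137) + (1/226)*(-441)² + (1/226)*(-441)*(-137))) - 81841 = (254079 + (46746/113 + 14522/113 + (1/226)*194481 + 60417/226)) - 81841 = (254079 + (46746/113 + 14522/113 + 194481/226 + 60417/226)) - 81841 = (254079 + 188717/113) - 81841 = 28899644/113 - 81841 = 19651611/113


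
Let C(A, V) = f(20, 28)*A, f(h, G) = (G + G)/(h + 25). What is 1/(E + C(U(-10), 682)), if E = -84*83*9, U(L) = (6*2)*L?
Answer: -3/188692 ≈ -1.5899e-5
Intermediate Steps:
f(h, G) = 2*G/(25 + h) (f(h, G) = (2*G)/(25 + h) = 2*G/(25 + h))
U(L) = 12*L
C(A, V) = 56*A/45 (C(A, V) = (2*28/(25 + 20))*A = (2*28/45)*A = (2*28*(1/45))*A = 56*A/45)
E = -62748 (E = -6972*9 = -62748)
1/(E + C(U(-10), 682)) = 1/(-62748 + 56*(12*(-10))/45) = 1/(-62748 + (56/45)*(-120)) = 1/(-62748 - 448/3) = 1/(-188692/3) = -3/188692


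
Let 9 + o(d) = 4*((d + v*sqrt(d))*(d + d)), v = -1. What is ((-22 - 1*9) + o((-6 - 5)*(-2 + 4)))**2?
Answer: 14002752 + 1348864*I*sqrt(22) ≈ 1.4003e+7 + 6.3267e+6*I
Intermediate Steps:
o(d) = -9 + 8*d*(d - sqrt(d)) (o(d) = -9 + 4*((d - sqrt(d))*(d + d)) = -9 + 4*((d - sqrt(d))*(2*d)) = -9 + 4*(2*d*(d - sqrt(d))) = -9 + 8*d*(d - sqrt(d)))
((-22 - 1*9) + o((-6 - 5)*(-2 + 4)))**2 = ((-22 - 1*9) + (-9 - 8*(-6 - 5)**(3/2)*(-2 + 4)**(3/2) + 8*((-6 - 5)*(-2 + 4))**2))**2 = ((-22 - 9) + (-9 - 8*(-22*I*sqrt(22)) + 8*(-11*2)**2))**2 = (-31 + (-9 - (-176)*I*sqrt(22) + 8*(-22)**2))**2 = (-31 + (-9 - (-176)*I*sqrt(22) + 8*484))**2 = (-31 + (-9 + 176*I*sqrt(22) + 3872))**2 = (-31 + (3863 + 176*I*sqrt(22)))**2 = (3832 + 176*I*sqrt(22))**2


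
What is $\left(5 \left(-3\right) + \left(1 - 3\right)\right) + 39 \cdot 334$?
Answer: $13009$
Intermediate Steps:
$\left(5 \left(-3\right) + \left(1 - 3\right)\right) + 39 \cdot 334 = \left(-15 - 2\right) + 13026 = -17 + 13026 = 13009$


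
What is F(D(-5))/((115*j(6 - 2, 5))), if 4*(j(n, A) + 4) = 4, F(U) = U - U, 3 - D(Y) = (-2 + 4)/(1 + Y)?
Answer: 0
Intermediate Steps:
D(Y) = 3 - 2/(1 + Y) (D(Y) = 3 - (-2 + 4)/(1 + Y) = 3 - 2/(1 + Y))
F(U) = 0
j(n, A) = -3 (j(n, A) = -4 + (1/4)*4 = -4 + 1 = -3)
F(D(-5))/((115*j(6 - 2, 5))) = 0/((115*(-3))) = 0/(-345) = 0*(-1/345) = 0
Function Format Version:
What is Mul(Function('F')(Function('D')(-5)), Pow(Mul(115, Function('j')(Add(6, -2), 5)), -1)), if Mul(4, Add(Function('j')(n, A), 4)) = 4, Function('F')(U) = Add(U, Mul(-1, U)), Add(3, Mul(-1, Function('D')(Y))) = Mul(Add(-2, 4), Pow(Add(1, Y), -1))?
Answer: 0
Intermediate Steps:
Function('D')(Y) = Add(3, Mul(-2, Pow(Add(1, Y), -1))) (Function('D')(Y) = Add(3, Mul(-1, Mul(Add(-2, 4), Pow(Add(1, Y), -1)))) = Add(3, Mul(-1, Mul(2, Pow(Add(1, Y), -1)))) = Add(3, Mul(-2, Pow(Add(1, Y), -1))))
Function('F')(U) = 0
Function('j')(n, A) = -3 (Function('j')(n, A) = Add(-4, Mul(Rational(1, 4), 4)) = Add(-4, 1) = -3)
Mul(Function('F')(Function('D')(-5)), Pow(Mul(115, Function('j')(Add(6, -2), 5)), -1)) = Mul(0, Pow(Mul(115, -3), -1)) = Mul(0, Pow(-345, -1)) = Mul(0, Rational(-1, 345)) = 0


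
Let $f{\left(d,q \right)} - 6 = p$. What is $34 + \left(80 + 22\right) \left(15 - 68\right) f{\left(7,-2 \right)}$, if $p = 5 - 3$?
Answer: $-43214$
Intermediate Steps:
$p = 2$ ($p = 5 - 3 = 2$)
$f{\left(d,q \right)} = 8$ ($f{\left(d,q \right)} = 6 + 2 = 8$)
$34 + \left(80 + 22\right) \left(15 - 68\right) f{\left(7,-2 \right)} = 34 + \left(80 + 22\right) \left(15 - 68\right) 8 = 34 + 102 \left(-53\right) 8 = 34 - 43248 = -43214$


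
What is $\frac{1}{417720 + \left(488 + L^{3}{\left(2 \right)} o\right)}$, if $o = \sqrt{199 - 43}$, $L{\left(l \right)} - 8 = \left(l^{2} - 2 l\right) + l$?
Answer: $\frac{13069}{5460685352} - \frac{125 \sqrt{39}}{10921370704} \approx 2.3218 \cdot 10^{-6}$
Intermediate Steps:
$L{\left(l \right)} = 8 + l^{2} - l$ ($L{\left(l \right)} = 8 + \left(\left(l^{2} - 2 l\right) + l\right) = 8 + \left(l^{2} - l\right) = 8 + l^{2} - l$)
$o = 2 \sqrt{39}$ ($o = \sqrt{156} = 2 \sqrt{39} \approx 12.49$)
$\frac{1}{417720 + \left(488 + L^{3}{\left(2 \right)} o\right)} = \frac{1}{417720 + \left(488 + \left(8 + 2^{2} - 2\right)^{3} \cdot 2 \sqrt{39}\right)} = \frac{1}{417720 + \left(488 + \left(8 + 4 - 2\right)^{3} \cdot 2 \sqrt{39}\right)} = \frac{1}{417720 + \left(488 + 10^{3} \cdot 2 \sqrt{39}\right)} = \frac{1}{417720 + \left(488 + 1000 \cdot 2 \sqrt{39}\right)} = \frac{1}{417720 + \left(488 + 2000 \sqrt{39}\right)} = \frac{1}{418208 + 2000 \sqrt{39}}$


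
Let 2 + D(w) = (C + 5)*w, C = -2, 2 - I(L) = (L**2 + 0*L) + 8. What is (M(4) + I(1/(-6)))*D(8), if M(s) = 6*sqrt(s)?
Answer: 2365/18 ≈ 131.39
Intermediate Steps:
I(L) = -6 - L**2 (I(L) = 2 - ((L**2 + 0*L) + 8) = 2 - ((L**2 + 0) + 8) = 2 - (L**2 + 8) = 2 - (8 + L**2) = 2 + (-8 - L**2) = -6 - L**2)
D(w) = -2 + 3*w (D(w) = -2 + (-2 + 5)*w = -2 + 3*w)
(M(4) + I(1/(-6)))*D(8) = (6*sqrt(4) + (-6 - (1/(-6))**2))*(-2 + 3*8) = (6*2 + (-6 - (-1/6)**2))*(-2 + 24) = (12 + (-6 - 1*1/36))*22 = (12 + (-6 - 1/36))*22 = (12 - 217/36)*22 = (215/36)*22 = 2365/18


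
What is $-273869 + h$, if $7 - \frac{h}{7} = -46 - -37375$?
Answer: $-535123$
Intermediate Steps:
$h = -261254$ ($h = 49 - 7 \left(-46 - -37375\right) = 49 - 7 \left(-46 + 37375\right) = 49 - 261303 = -261254$)
$-273869 + h = -273869 - 261254 = -535123$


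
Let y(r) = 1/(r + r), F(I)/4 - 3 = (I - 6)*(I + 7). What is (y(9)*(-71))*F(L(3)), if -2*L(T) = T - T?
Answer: 1846/3 ≈ 615.33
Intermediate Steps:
L(T) = 0 (L(T) = -(T - T)/2 = -½*0 = 0)
F(I) = 12 + 4*(-6 + I)*(7 + I) (F(I) = 12 + 4*((I - 6)*(I + 7)) = 12 + 4*((-6 + I)*(7 + I)) = 12 + 4*(-6 + I)*(7 + I))
y(r) = 1/(2*r)
(y(9)*(-71))*F(L(3)) = (((½)/9)*(-71))*(-156 + 4*0 + 4*0²) = (((½)*(⅑))*(-71))*(-156 + 0 + 4*0) = ((1/18)*(-71))*(-156 + 0 + 0) = -71/18*(-156) = 1846/3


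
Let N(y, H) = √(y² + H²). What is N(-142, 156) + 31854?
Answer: 31854 + 10*√445 ≈ 32065.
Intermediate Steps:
N(y, H) = √(H² + y²)
N(-142, 156) + 31854 = √(156² + (-142)²) + 31854 = √(24336 + 20164) + 31854 = √44500 + 31854 = 10*√445 + 31854 = 31854 + 10*√445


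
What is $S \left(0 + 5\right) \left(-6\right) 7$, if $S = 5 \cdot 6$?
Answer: $-6300$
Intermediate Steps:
$S = 30$
$S \left(0 + 5\right) \left(-6\right) 7 = 30 \left(0 + 5\right) \left(-6\right) 7 = 30 \cdot 5 \left(-6\right) 7 = 150 \left(-6\right) 7 = \left(-900\right) 7 = -6300$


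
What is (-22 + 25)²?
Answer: 9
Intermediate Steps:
(-22 + 25)² = 3² = 9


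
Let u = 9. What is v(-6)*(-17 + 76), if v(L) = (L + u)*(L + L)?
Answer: -2124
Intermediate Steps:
v(L) = 2*L*(9 + L) (v(L) = (L + 9)*(L + L) = (9 + L)*(2*L) = 2*L*(9 + L))
v(-6)*(-17 + 76) = (2*(-6)*(9 - 6))*(-17 + 76) = (2*(-6)*3)*59 = -36*59 = -2124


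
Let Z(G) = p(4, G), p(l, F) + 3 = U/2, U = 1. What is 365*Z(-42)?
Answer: -1825/2 ≈ -912.50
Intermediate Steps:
p(l, F) = -5/2 (p(l, F) = -3 + 1/2 = -3 + 1*(½) = -3 + ½ = -5/2)
Z(G) = -5/2
365*Z(-42) = 365*(-5/2) = -1825/2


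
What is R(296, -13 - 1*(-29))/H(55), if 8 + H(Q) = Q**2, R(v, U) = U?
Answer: 16/3017 ≈ 0.0053033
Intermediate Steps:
H(Q) = -8 + Q**2
R(296, -13 - 1*(-29))/H(55) = (-13 - 1*(-29))/(-8 + 55**2) = (-13 + 29)/(-8 + 3025) = 16/3017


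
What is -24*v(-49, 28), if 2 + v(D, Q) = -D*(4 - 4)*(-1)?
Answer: 48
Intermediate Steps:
v(D, Q) = -2 (v(D, Q) = -2 - D*(4 - 4)*(-1) = -2 - D*0*(-1) = -2 - D*0 = -2 - 1*0 = -2 + 0 = -2)
-24*v(-49, 28) = -24*(-2) = 48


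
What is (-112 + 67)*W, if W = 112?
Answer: -5040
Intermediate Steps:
(-112 + 67)*W = (-112 + 67)*112 = -45*112 = -5040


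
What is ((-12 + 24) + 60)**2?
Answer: 5184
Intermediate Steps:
((-12 + 24) + 60)**2 = (12 + 60)**2 = 72**2 = 5184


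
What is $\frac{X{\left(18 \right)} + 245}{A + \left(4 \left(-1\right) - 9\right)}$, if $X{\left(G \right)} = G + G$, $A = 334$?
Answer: $\frac{281}{321} \approx 0.87539$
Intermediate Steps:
$X{\left(G \right)} = 2 G$
$\frac{X{\left(18 \right)} + 245}{A + \left(4 \left(-1\right) - 9\right)} = \frac{2 \cdot 18 + 245}{334 + \left(4 \left(-1\right) - 9\right)} = \frac{36 + 245}{334 - 13} = \frac{281}{334 - 13} = \frac{281}{321}$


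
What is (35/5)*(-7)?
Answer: -49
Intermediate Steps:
(35/5)*(-7) = ((1/5)*35)*(-7) = 7*(-7) = -49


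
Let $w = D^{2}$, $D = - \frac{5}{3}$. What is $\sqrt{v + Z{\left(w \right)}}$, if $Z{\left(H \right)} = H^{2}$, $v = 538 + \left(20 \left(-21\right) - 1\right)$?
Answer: $\frac{\sqrt{10102}}{9} \approx 11.168$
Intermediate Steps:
$D = - \frac{5}{3}$ ($D = \left(-5\right) \frac{1}{3} = - \frac{5}{3} \approx -1.6667$)
$w = \frac{25}{9}$ ($w = \left(- \frac{5}{3}\right)^{2} = \frac{25}{9} \approx 2.7778$)
$v = 117$ ($v = 538 - 421 = 117$)
$\sqrt{v + Z{\left(w \right)}} = \sqrt{117 + \left(\frac{25}{9}\right)^{2}} = \sqrt{117 + \frac{625}{81}} = \sqrt{\frac{10102}{81}} = \frac{\sqrt{10102}}{9}$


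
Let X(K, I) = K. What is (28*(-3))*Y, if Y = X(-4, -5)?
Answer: 336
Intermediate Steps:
Y = -4
(28*(-3))*Y = (28*(-3))*(-4) = -84*(-4) = 336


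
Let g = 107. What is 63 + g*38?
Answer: 4129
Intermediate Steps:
63 + g*38 = 63 + 107*38 = 63 + 4066 = 4129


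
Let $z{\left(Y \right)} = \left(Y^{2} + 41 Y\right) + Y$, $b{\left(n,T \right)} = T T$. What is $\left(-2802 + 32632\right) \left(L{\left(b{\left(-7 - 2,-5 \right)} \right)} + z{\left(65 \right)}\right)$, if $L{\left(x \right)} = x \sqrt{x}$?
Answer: $211196400$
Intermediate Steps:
$b{\left(n,T \right)} = T^{2}$
$L{\left(x \right)} = x^{\frac{3}{2}}$
$z{\left(Y \right)} = Y^{2} + 42 Y$
$\left(-2802 + 32632\right) \left(L{\left(b{\left(-7 - 2,-5 \right)} \right)} + z{\left(65 \right)}\right) = \left(-2802 + 32632\right) \left(\left(\left(-5\right)^{2}\right)^{\frac{3}{2}} + 65 \left(42 + 65\right)\right) = 29830 \left(25^{\frac{3}{2}} + 65 \cdot 107\right) = 29830 \left(125 + 6955\right) = 29830 \cdot 7080 = 211196400$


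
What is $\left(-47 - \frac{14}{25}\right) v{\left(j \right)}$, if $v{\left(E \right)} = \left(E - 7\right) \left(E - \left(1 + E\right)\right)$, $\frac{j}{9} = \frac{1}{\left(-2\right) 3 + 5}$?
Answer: $- \frac{19024}{25} \approx -760.96$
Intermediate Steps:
$j = -9$ ($j = \frac{9}{\left(-2\right) 3 + 5} = \frac{9}{-6 + 5} = \frac{9}{-1} = 9 \left(-1\right) = -9$)
$v{\left(E \right)} = 7 - E$ ($v{\left(E \right)} = \left(-7 + E\right) \left(-1\right) = 7 - E$)
$\left(-47 - \frac{14}{25}\right) v{\left(j \right)} = \left(-47 - \frac{14}{25}\right) \left(7 - -9\right) = \left(-47 - \frac{14}{25}\right) \left(7 + 9\right) = \left(-47 - \frac{14}{25}\right) 16 = \left(- \frac{1189}{25}\right) 16 = - \frac{19024}{25}$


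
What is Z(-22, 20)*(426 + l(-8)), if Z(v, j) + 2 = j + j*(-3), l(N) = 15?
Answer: -18522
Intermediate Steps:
Z(v, j) = -2 - 2*j (Z(v, j) = -2 + (j + j*(-3)) = -2 + (j - 3*j) = -2 - 2*j)
Z(-22, 20)*(426 + l(-8)) = (-2 - 2*20)*(426 + 15) = (-2 - 40)*441 = -42*441 = -18522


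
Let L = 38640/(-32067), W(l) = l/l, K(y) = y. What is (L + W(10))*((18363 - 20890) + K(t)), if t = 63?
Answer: 771232/1527 ≈ 505.06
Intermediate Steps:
W(l) = 1
L = -1840/1527 (L = 38640*(-1/32067) = -1840/1527 ≈ -1.2050)
(L + W(10))*((18363 - 20890) + K(t)) = (-1840/1527 + 1)*((18363 - 20890) + 63) = -313*(-2527 + 63)/1527 = -313/1527*(-2464) = 771232/1527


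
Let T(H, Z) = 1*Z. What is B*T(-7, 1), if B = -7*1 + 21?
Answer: 14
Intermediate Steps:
T(H, Z) = Z
B = 14 (B = -7 + 21 = 14)
B*T(-7, 1) = 14*1 = 14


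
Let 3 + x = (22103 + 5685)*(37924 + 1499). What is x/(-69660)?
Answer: -365162107/23220 ≈ -15726.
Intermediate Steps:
x = 1095486321 (x = -3 + (22103 + 5685)*(37924 + 1499) = -3 + 27788*39423 = -3 + 1095486324 = 1095486321)
x/(-69660) = 1095486321/(-69660) = 1095486321*(-1/69660) = -365162107/23220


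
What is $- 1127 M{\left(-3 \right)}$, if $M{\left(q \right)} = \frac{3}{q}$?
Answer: $1127$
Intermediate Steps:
$- 1127 M{\left(-3 \right)} = - 1127 \frac{3}{-3} = - 1127 \cdot 3 \left(- \frac{1}{3}\right) = \left(-1127\right) \left(-1\right) = 1127$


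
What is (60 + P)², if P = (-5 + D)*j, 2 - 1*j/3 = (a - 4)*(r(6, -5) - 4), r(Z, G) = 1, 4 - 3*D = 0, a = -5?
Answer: 112225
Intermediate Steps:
D = 4/3 (D = 4/3 - ⅓*0 = 4/3 + 0 = 4/3 ≈ 1.3333)
j = -75 (j = 6 - 3*(-5 - 4)*(1 - 4) = 6 - (-27)*(-3) = 6 - 3*27 = 6 - 81 = -75)
P = 275 (P = (-5 + 4/3)*(-75) = -11/3*(-75) = 275)
(60 + P)² = (60 + 275)² = 335² = 112225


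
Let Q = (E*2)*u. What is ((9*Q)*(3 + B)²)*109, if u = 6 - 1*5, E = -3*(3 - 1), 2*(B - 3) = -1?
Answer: -356103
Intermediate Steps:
B = 5/2 (B = 3 + (½)*(-1) = 3 - ½ = 5/2 ≈ 2.5000)
E = -6 (E = -3*2 = -6)
u = 1 (u = 6 - 5 = 1)
Q = -12 (Q = -6*2*1 = -12*1 = -12)
((9*Q)*(3 + B)²)*109 = ((9*(-12))*(3 + 5/2)²)*109 = -108*(11/2)²*109 = -108*121/4*109 = -3267*109 = -356103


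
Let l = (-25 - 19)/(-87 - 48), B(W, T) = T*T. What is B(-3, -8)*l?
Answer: 2816/135 ≈ 20.859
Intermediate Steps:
B(W, T) = T²
l = 44/135 (l = -44/(-135) = -44*(-1/135) = 44/135 ≈ 0.32593)
B(-3, -8)*l = (-8)²*(44/135) = 64*(44/135) = 2816/135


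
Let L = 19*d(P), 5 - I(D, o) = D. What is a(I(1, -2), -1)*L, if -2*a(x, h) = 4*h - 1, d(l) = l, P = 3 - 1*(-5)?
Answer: 380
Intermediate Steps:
P = 8 (P = 3 + 5 = 8)
I(D, o) = 5 - D
a(x, h) = 1/2 - 2*h (a(x, h) = -(4*h - 1)/2 = -(-1 + 4*h)/2 = 1/2 - 2*h)
L = 152 (L = 19*8 = 152)
a(I(1, -2), -1)*L = (1/2 - 2*(-1))*152 = (1/2 + 2)*152 = (5/2)*152 = 380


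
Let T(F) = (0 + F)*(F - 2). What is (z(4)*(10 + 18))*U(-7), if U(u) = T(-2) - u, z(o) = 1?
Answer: 420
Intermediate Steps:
T(F) = F*(-2 + F)
U(u) = 8 - u (U(u) = -2*(-2 - 2) - u = -2*(-4) - u = 8 - u)
(z(4)*(10 + 18))*U(-7) = (1*(10 + 18))*(8 - 1*(-7)) = (1*28)*(8 + 7) = 28*15 = 420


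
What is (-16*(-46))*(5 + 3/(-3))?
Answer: 2944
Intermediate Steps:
(-16*(-46))*(5 + 3/(-3)) = 736*(5 - ⅓*3) = 736*(5 - 1) = 736*4 = 2944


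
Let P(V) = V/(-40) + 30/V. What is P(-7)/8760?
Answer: -1151/2452800 ≈ -0.00046926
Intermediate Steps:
P(V) = 30/V - V/40 (P(V) = V*(-1/40) + 30/V = -V/40 + 30/V = 30/V - V/40)
P(-7)/8760 = (30/(-7) - 1/40*(-7))/8760 = (30*(-1/7) + 7/40)*(1/8760) = (-30/7 + 7/40)*(1/8760) = -1151/280*1/8760 = -1151/2452800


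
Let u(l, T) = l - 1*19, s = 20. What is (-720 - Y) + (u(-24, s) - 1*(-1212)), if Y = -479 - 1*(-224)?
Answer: 704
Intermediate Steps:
u(l, T) = -19 + l (u(l, T) = l - 19 = -19 + l)
Y = -255 (Y = -479 + 224 = -255)
(-720 - Y) + (u(-24, s) - 1*(-1212)) = (-720 - 1*(-255)) + ((-19 - 24) - 1*(-1212)) = (-720 + 255) + (-43 + 1212) = -465 + 1169 = 704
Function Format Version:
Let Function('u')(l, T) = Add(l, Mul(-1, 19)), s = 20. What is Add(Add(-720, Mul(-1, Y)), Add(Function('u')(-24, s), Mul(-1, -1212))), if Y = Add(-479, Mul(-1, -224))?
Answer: 704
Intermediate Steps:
Function('u')(l, T) = Add(-19, l) (Function('u')(l, T) = Add(l, -19) = Add(-19, l))
Y = -255 (Y = Add(-479, 224) = -255)
Add(Add(-720, Mul(-1, Y)), Add(Function('u')(-24, s), Mul(-1, -1212))) = Add(Add(-720, Mul(-1, -255)), Add(Add(-19, -24), Mul(-1, -1212))) = Add(Add(-720, 255), Add(-43, 1212)) = Add(-465, 1169) = 704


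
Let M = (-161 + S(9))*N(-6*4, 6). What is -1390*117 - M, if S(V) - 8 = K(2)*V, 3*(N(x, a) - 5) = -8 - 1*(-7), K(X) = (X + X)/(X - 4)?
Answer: -161832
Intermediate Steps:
K(X) = 2*X/(-4 + X) (K(X) = (2*X)/(-4 + X) = 2*X/(-4 + X))
N(x, a) = 14/3 (N(x, a) = 5 + (-8 - 1*(-7))/3 = 5 + (-8 + 7)/3 = 5 + (⅓)*(-1) = 5 - ⅓ = 14/3)
S(V) = 8 - 2*V (S(V) = 8 + (2*2/(-4 + 2))*V = 8 + (2*2/(-2))*V = 8 + (2*2*(-½))*V = 8 - 2*V)
M = -798 (M = (-161 + (8 - 2*9))*(14/3) = (-161 + (8 - 18))*(14/3) = (-161 - 10)*(14/3) = -171*14/3 = -798)
-1390*117 - M = -1390*117 - 1*(-798) = -162630 + 798 = -161832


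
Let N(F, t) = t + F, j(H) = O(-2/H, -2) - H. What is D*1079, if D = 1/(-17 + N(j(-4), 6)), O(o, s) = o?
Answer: -166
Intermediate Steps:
j(H) = -H - 2/H (j(H) = -2/H - H = -H - 2/H)
N(F, t) = F + t
D = -2/13 (D = 1/(-17 + ((-1*(-4) - 2/(-4)) + 6)) = 1/(-17 + ((4 - 2*(-¼)) + 6)) = 1/(-17 + ((4 + ½) + 6)) = 1/(-17 + (9/2 + 6)) = 1/(-17 + 21/2) = 1/(-13/2) = -2/13 ≈ -0.15385)
D*1079 = -2/13*1079 = -166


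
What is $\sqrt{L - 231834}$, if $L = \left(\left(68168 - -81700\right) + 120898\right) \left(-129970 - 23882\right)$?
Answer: $3 i \sqrt{4628680274} \approx 2.041 \cdot 10^{5} i$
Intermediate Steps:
$L = -41657890632$ ($L = \left(\left(68168 + 81700\right) + 120898\right) \left(-153852\right) = \left(149868 + 120898\right) \left(-153852\right) = 270766 \left(-153852\right) = -41657890632$)
$\sqrt{L - 231834} = \sqrt{-41657890632 - 231834} = \sqrt{-41658122466} = 3 i \sqrt{4628680274}$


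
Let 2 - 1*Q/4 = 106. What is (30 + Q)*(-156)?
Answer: 60216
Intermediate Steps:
Q = -416 (Q = 8 - 4*106 = 8 - 424 = -416)
(30 + Q)*(-156) = (30 - 416)*(-156) = -386*(-156) = 60216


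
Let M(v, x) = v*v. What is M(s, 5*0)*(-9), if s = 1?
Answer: -9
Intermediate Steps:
M(v, x) = v**2
M(s, 5*0)*(-9) = 1**2*(-9) = 1*(-9) = -9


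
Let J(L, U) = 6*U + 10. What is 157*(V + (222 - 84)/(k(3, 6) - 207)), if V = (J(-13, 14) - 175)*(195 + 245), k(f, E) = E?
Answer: -374904382/67 ≈ -5.5956e+6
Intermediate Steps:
J(L, U) = 10 + 6*U
V = -35640 (V = ((10 + 6*14) - 175)*(195 + 245) = ((10 + 84) - 175)*440 = (94 - 175)*440 = -81*440 = -35640)
157*(V + (222 - 84)/(k(3, 6) - 207)) = 157*(-35640 + (222 - 84)/(6 - 207)) = 157*(-35640 + 138/(-201)) = 157*(-35640 + 138*(-1/201)) = 157*(-35640 - 46/67) = 157*(-2387926/67) = -374904382/67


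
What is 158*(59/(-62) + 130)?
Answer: 632079/31 ≈ 20390.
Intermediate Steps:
158*(59/(-62) + 130) = 158*(59*(-1/62) + 130) = 158*(-59/62 + 130) = 158*(8001/62) = 632079/31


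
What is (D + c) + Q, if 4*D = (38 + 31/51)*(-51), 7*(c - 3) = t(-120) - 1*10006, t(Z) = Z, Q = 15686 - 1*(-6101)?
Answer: 555833/28 ≈ 19851.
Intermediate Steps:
Q = 21787 (Q = 15686 + 6101 = 21787)
c = -10105/7 (c = 3 + (-120 - 1*10006)/7 = 3 + (-120 - 10006)/7 = 3 + (⅐)*(-10126) = 3 - 10126/7 = -10105/7 ≈ -1443.6)
D = -1969/4 (D = ((38 + 31/51)*(-51))/4 = ((1969/51)*(-51))/4 = (¼)*(-1969) = -1969/4 ≈ -492.25)
(D + c) + Q = (-1969/4 - 10105/7) + 21787 = -54203/28 + 21787 = 555833/28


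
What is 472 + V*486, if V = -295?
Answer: -142898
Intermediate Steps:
472 + V*486 = 472 - 295*486 = 472 - 143370 = -142898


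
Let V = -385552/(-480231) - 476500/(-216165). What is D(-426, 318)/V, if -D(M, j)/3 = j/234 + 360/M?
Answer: -9848026523043/19209040318156 ≈ -0.51268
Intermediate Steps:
V = 20811527972/6920608941 (V = -385552*(-1/480231) - 476500*(-1/216165) = 385552/480231 + 95300/43233 = 20811527972/6920608941 ≈ 3.0072)
D(M, j) = -1080/M - j/78 (D(M, j) = -3*(j/234 + 360/M) = -3*(360/M + j/234) = -1080/M - j/78)
D(-426, 318)/V = (-1080/(-426) - 1/78*318)/(20811527972/6920608941) = (-1080*(-1/426) - 53/13)*(6920608941/20811527972) = (180/71 - 53/13)*(6920608941/20811527972) = -1423/923*6920608941/20811527972 = -9848026523043/19209040318156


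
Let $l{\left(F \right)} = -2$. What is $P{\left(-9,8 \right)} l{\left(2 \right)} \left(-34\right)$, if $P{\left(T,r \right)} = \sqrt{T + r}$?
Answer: $68 i \approx 68.0 i$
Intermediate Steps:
$P{\left(-9,8 \right)} l{\left(2 \right)} \left(-34\right) = \sqrt{-9 + 8} \left(-2\right) \left(-34\right) = \sqrt{-1} \left(-2\right) \left(-34\right) = i \left(-2\right) \left(-34\right) = - 2 i \left(-34\right) = 68 i$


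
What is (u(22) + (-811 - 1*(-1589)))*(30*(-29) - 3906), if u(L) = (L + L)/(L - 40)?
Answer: -11112160/3 ≈ -3.7041e+6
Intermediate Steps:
u(L) = 2*L/(-40 + L) (u(L) = (2*L)/(-40 + L) = 2*L/(-40 + L))
(u(22) + (-811 - 1*(-1589)))*(30*(-29) - 3906) = (2*22/(-40 + 22) + (-811 - 1*(-1589)))*(30*(-29) - 3906) = (2*22/(-18) + (-811 + 1589))*(-870 - 3906) = (2*22*(-1/18) + 778)*(-4776) = (-22/9 + 778)*(-4776) = (6980/9)*(-4776) = -11112160/3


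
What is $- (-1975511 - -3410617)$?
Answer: $-1435106$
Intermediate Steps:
$- (-1975511 - -3410617) = - (-1975511 + 3410617) = \left(-1\right) 1435106 = -1435106$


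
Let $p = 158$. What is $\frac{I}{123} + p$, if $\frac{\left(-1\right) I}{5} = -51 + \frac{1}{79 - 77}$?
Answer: $\frac{39373}{246} \approx 160.05$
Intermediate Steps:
$I = \frac{505}{2}$ ($I = - 5 \left(-51 + \frac{1}{79 - 77}\right) = - 5 \left(-51 + \frac{1}{2}\right) = \left(-5\right) \left(- \frac{101}{2}\right) = \frac{505}{2} \approx 252.5$)
$\frac{I}{123} + p = \frac{1}{123} \cdot \frac{505}{2} + 158 = \frac{505}{246} + 158 = \frac{39373}{246}$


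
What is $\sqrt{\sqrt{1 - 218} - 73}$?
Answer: $\sqrt{-73 + i \sqrt{217}} \approx 0.85775 + 8.5869 i$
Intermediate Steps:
$\sqrt{\sqrt{1 - 218} - 73} = \sqrt{\sqrt{-217} - 73} = \sqrt{i \sqrt{217} - 73} = \sqrt{-73 + i \sqrt{217}}$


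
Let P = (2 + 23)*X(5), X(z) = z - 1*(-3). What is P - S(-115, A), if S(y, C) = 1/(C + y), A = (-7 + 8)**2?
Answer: 22801/114 ≈ 200.01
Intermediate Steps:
X(z) = 3 + z (X(z) = z + 3 = 3 + z)
A = 1 (A = 1**2 = 1)
P = 200 (P = (2 + 23)*(3 + 5) = 25*8 = 200)
P - S(-115, A) = 200 - 1/(1 - 115) = 200 - 1/(-114) = 200 - 1*(-1/114) = 200 + 1/114 = 22801/114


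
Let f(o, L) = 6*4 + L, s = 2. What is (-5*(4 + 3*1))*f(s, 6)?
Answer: -1050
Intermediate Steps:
f(o, L) = 24 + L
(-5*(4 + 3*1))*f(s, 6) = (-5*(4 + 3*1))*(24 + 6) = -5*(4 + 3)*30 = -5*7*30 = -35*30 = -1050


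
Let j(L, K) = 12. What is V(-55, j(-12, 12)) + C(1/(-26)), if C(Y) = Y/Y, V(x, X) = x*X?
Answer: -659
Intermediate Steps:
V(x, X) = X*x
C(Y) = 1
V(-55, j(-12, 12)) + C(1/(-26)) = 12*(-55) + 1 = -660 + 1 = -659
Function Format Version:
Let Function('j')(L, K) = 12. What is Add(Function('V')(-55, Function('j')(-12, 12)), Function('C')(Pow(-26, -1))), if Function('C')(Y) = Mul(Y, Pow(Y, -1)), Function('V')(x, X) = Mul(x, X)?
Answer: -659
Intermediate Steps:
Function('V')(x, X) = Mul(X, x)
Function('C')(Y) = 1
Add(Function('V')(-55, Function('j')(-12, 12)), Function('C')(Pow(-26, -1))) = Add(Mul(12, -55), 1) = Add(-660, 1) = -659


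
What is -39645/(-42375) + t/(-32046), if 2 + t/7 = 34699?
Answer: -85919371/12932850 ≈ -6.6435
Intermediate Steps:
t = 242879 (t = -14 + 7*34699 = -14 + 242893 = 242879)
-39645/(-42375) + t/(-32046) = -39645/(-42375) + 242879/(-32046) = -39645*(-1/42375) + 242879*(-1/32046) = 2643/2825 - 34697/4578 = -85919371/12932850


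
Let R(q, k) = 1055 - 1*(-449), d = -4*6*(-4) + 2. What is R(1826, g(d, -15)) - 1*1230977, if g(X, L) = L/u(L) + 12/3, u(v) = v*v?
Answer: -1229473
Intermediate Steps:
u(v) = v**2
d = 98 (d = -24*(-4) + 2 = 96 + 2 = 98)
g(X, L) = 4 + 1/L (g(X, L) = L/(L**2) + 12/3 = L/L**2 + 12*(1/3) = 1/L + 4 = 4 + 1/L)
R(q, k) = 1504 (R(q, k) = 1055 + 449 = 1504)
R(1826, g(d, -15)) - 1*1230977 = 1504 - 1*1230977 = 1504 - 1230977 = -1229473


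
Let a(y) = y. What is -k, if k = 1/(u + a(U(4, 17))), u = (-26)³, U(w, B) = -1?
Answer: 1/17577 ≈ 5.6893e-5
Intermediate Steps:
u = -17576
k = -1/17577 (k = 1/(-17576 - 1) = 1/(-17577) = -1/17577 ≈ -5.6893e-5)
-k = -1*(-1/17577) = 1/17577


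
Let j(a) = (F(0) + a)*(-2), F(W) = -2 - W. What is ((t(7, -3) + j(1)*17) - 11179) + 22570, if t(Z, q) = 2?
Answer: 11427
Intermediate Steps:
j(a) = 4 - 2*a (j(a) = ((-2 - 1*0) + a)*(-2) = ((-2 + 0) + a)*(-2) = (-2 + a)*(-2) = 4 - 2*a)
((t(7, -3) + j(1)*17) - 11179) + 22570 = ((2 + (4 - 2*1)*17) - 11179) + 22570 = ((2 + (4 - 2)*17) - 11179) + 22570 = ((2 + 2*17) - 11179) + 22570 = ((2 + 34) - 11179) + 22570 = (36 - 11179) + 22570 = -11143 + 22570 = 11427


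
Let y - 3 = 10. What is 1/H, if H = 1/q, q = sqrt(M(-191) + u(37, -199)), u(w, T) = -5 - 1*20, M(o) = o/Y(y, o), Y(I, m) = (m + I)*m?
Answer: I*sqrt(792278)/178 ≈ 5.0006*I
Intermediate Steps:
y = 13 (y = 3 + 10 = 13)
Y(I, m) = m*(I + m) (Y(I, m) = (I + m)*m = m*(I + m))
M(o) = 1/(13 + o) (M(o) = o/((o*(13 + o))) = o*(1/(o*(13 + o))) = 1/(13 + o))
u(w, T) = -25 (u(w, T) = -5 - 20 = -25)
q = I*sqrt(792278)/178 (q = sqrt(1/(13 - 191) - 25) = sqrt(1/(-178) - 25) = sqrt(-1/178 - 25) = sqrt(-4451/178) = I*sqrt(792278)/178 ≈ 5.0006*I)
H = -I*sqrt(792278)/4451 (H = 1/(I*sqrt(792278)/178) = -I*sqrt(792278)/4451 ≈ -0.19998*I)
1/H = 1/(-I*sqrt(792278)/4451) = I*sqrt(792278)/178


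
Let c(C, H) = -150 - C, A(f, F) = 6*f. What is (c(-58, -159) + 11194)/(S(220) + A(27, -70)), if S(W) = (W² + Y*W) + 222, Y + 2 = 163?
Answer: 5551/42102 ≈ 0.13185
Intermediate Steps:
Y = 161 (Y = -2 + 163 = 161)
S(W) = 222 + W² + 161*W (S(W) = (W² + 161*W) + 222 = 222 + W² + 161*W)
(c(-58, -159) + 11194)/(S(220) + A(27, -70)) = ((-150 - 1*(-58)) + 11194)/((222 + 220² + 161*220) + 6*27) = ((-150 + 58) + 11194)/((222 + 48400 + 35420) + 162) = (-92 + 11194)/(84042 + 162) = 11102/84204 = 11102*(1/84204) = 5551/42102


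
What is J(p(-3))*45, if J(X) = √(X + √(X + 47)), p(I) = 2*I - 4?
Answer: 45*√(-10 + √37) ≈ 89.064*I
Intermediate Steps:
p(I) = -4 + 2*I
J(X) = √(X + √(47 + X))
J(p(-3))*45 = √((-4 + 2*(-3)) + √(47 + (-4 + 2*(-3))))*45 = √((-4 - 6) + √(47 + (-4 - 6)))*45 = √(-10 + √(47 - 10))*45 = √(-10 + √37)*45 = 45*√(-10 + √37)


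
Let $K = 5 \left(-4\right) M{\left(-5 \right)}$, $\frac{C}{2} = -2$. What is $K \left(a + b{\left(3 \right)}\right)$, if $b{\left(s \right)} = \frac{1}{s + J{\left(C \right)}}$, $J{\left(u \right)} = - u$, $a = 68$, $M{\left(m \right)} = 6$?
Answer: $- \frac{57240}{7} \approx -8177.1$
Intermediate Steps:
$C = -4$ ($C = 2 \left(-2\right) = -4$)
$K = -120$ ($K = 5 \left(-4\right) 6 = \left(-20\right) 6 = -120$)
$b{\left(s \right)} = \frac{1}{4 + s}$ ($b{\left(s \right)} = \frac{1}{s - -4} = \frac{1}{s + 4} = \frac{1}{4 + s}$)
$K \left(a + b{\left(3 \right)}\right) = - 120 \left(68 + \frac{1}{4 + 3}\right) = - 120 \left(68 + \frac{1}{7}\right) = \left(-120\right) \frac{477}{7} = - \frac{57240}{7}$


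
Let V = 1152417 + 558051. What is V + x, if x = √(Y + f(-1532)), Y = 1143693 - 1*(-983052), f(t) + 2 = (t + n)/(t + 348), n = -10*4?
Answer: 1710468 + √46584207754/148 ≈ 1.7119e+6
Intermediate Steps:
n = -40
f(t) = -2 + (-40 + t)/(348 + t) (f(t) = -2 + (t - 40)/(t + 348) = -2 + (-40 + t)/(348 + t))
Y = 2126745 (Y = 1143693 + 983052 = 2126745)
V = 1710468
x = √46584207754/148 (x = √(2126745 + (-736 - 1*(-1532))/(348 - 1532)) = √(2126745 + (-736 + 1532)/(-1184)) = √(2126745 - 1/1184*796) = √(2126745 - 199/296) = √(629516321/296) = √46584207754/148 ≈ 1458.3)
V + x = 1710468 + √46584207754/148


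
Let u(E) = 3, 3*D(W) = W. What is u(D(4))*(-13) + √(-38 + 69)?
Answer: -39 + √31 ≈ -33.432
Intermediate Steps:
D(W) = W/3
u(D(4))*(-13) + √(-38 + 69) = 3*(-13) + √(-38 + 69) = -39 + √31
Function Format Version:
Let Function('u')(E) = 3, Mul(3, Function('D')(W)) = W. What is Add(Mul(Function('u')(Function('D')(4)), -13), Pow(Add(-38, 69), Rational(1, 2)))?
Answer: Add(-39, Pow(31, Rational(1, 2))) ≈ -33.432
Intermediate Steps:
Function('D')(W) = Mul(Rational(1, 3), W)
Add(Mul(Function('u')(Function('D')(4)), -13), Pow(Add(-38, 69), Rational(1, 2))) = Add(Mul(3, -13), Pow(Add(-38, 69), Rational(1, 2))) = Add(-39, Pow(31, Rational(1, 2)))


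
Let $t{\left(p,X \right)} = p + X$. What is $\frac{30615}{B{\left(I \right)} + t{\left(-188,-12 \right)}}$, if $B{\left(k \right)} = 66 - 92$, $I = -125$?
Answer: $- \frac{30615}{226} \approx -135.46$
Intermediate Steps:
$B{\left(k \right)} = -26$
$t{\left(p,X \right)} = X + p$
$\frac{30615}{B{\left(I \right)} + t{\left(-188,-12 \right)}} = \frac{30615}{-26 - 200} = \frac{30615}{-226} = 30615 \left(- \frac{1}{226}\right) = - \frac{30615}{226}$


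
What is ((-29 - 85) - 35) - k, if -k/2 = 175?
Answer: 201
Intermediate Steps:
k = -350 (k = -2*175 = -350)
((-29 - 85) - 35) - k = ((-29 - 85) - 35) - 1*(-350) = (-114 - 35) + 350 = -149 + 350 = 201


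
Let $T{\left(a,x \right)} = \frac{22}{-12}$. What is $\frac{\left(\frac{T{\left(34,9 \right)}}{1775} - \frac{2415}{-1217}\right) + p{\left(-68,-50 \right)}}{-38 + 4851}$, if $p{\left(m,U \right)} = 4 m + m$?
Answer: $- \frac{4381050637}{62381533650} \approx -0.07023$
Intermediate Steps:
$p{\left(m,U \right)} = 5 m$
$T{\left(a,x \right)} = - \frac{11}{6}$ ($T{\left(a,x \right)} = 22 \left(- \frac{1}{12}\right) = - \frac{11}{6}$)
$\frac{\left(\frac{T{\left(34,9 \right)}}{1775} - \frac{2415}{-1217}\right) + p{\left(-68,-50 \right)}}{-38 + 4851} = \frac{\left(- \frac{11}{6 \cdot 1775} - \frac{2415}{-1217}\right) + 5 \left(-68\right)}{-38 + 4851} = \frac{\left(\left(- \frac{11}{6}\right) \frac{1}{1775} - - \frac{2415}{1217}\right) - 340}{4813} = \left(\left(- \frac{11}{10650} + \frac{2415}{1217}\right) - 340\right) \frac{1}{4813} = \left(\frac{25706363}{12961050} - 340\right) \frac{1}{4813} = \left(- \frac{4381050637}{12961050}\right) \frac{1}{4813} = - \frac{4381050637}{62381533650}$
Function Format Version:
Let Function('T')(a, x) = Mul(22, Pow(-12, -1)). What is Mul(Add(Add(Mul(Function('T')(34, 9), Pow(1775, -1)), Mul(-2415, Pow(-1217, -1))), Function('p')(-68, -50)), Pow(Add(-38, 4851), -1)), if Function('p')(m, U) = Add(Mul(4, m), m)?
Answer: Rational(-4381050637, 62381533650) ≈ -0.070230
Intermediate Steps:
Function('p')(m, U) = Mul(5, m)
Function('T')(a, x) = Rational(-11, 6) (Function('T')(a, x) = Mul(22, Rational(-1, 12)) = Rational(-11, 6))
Mul(Add(Add(Mul(Function('T')(34, 9), Pow(1775, -1)), Mul(-2415, Pow(-1217, -1))), Function('p')(-68, -50)), Pow(Add(-38, 4851), -1)) = Mul(Add(Add(Mul(Rational(-11, 6), Pow(1775, -1)), Mul(-2415, Pow(-1217, -1))), Mul(5, -68)), Pow(Add(-38, 4851), -1)) = Mul(Add(Add(Mul(Rational(-11, 6), Rational(1, 1775)), Mul(-2415, Rational(-1, 1217))), -340), Pow(4813, -1)) = Mul(Add(Add(Rational(-11, 10650), Rational(2415, 1217)), -340), Rational(1, 4813)) = Mul(Add(Rational(25706363, 12961050), -340), Rational(1, 4813)) = Mul(Rational(-4381050637, 12961050), Rational(1, 4813)) = Rational(-4381050637, 62381533650)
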